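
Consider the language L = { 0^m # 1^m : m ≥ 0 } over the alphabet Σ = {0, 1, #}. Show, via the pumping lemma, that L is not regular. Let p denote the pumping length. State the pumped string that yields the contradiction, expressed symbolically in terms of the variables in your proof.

Toward a contradiction, assume L is regular with pumping length p.
Take w = 0^p # 1^p ∈ L with |w| = 2p+1 ≥ p.
Write w = xyz as guaranteed by the lemma, with |xy| ≤ p and |y| ≥ 1.
Since the first p symbols of w are all 0's and |xy| ≤ p, y lies entirely in the leading 0-block: y = 0^k for some k with 1 ≤ k ≤ p.
Pump with i = 2: xy^2z = 0^{p+k} # 1^p, which would require p+k = p. But k ≥ 1, so xy^2z ∉ L.
This is a contradiction; hence L is not regular.

0^{p+k} # 1^p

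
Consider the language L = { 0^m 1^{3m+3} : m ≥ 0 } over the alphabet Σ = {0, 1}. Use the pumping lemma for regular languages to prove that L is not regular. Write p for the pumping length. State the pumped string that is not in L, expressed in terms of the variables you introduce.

Assume L is regular. Let p be the pumping length given by the pumping lemma.
Let w = 0^p 1^{3p+3} ∈ L; note |w| = 4p+3 ≥ p.
By the pumping lemma, w = xyz with |xy| ≤ p and |y| > 0.
Because |xy| ≤ p and w begins with p copies of 0, we have y = 0^k with 1 ≤ k ≤ p.
Pump with i = 2: xy^2z = 0^{p+k} 1^{3p+3}. For this to lie in L we would need 3p+3 = 3(p+k)+3, which forces k = 0. But k ≥ 1, so xy^2z ∉ L.
This is a contradiction; hence L is not regular.

0^{p+k} 1^{3p+3}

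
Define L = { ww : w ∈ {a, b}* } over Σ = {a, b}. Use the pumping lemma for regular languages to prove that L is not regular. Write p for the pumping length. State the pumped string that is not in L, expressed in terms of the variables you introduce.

a^{p+k} b^p a^p b^p

Assume L is regular. Let p be the pumping length given by the pumping lemma.
Take w = a^p b^p a^p b^p = uu where u = a^pb^p; then w ∈ L and |w| = 4p ≥ p.
By the pumping lemma, w = xyz with |xy| ≤ p and |y| > 0.
Since the first p symbols of w are all a's and |xy| ≤ p, y lies entirely in the leading a-block: y = a^k for some k with 1 ≤ k ≤ p.
Pump with i = 2: xy^2z = a^{p+k} b^p a^p b^p, of length 4p+k. Suppose this equals vv. The string starts with a and ends with b, so v does too; thus the boundary between the two copies of v is a b→a transition. There is exactly one such transition, at position 2p+k, so |v| = 2p+k and |vv| = 4p+2k ≠ 4p+k since k ≥ 1. So xy^2z ∉ L.
Contradiction. Therefore L is not regular.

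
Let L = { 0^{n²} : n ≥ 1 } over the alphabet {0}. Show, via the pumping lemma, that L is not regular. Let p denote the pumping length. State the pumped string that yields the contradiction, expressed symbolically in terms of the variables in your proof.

0^{p²+k}

Assume L is regular; let p be its pumping constant.
Take w = 0^{p²} ∈ L with |w| = p² ≥ p.
By the pumping lemma, w = xyz with |xy| ≤ p and |y| > 0.
Then y = 0^k for some k with 1 ≤ k ≤ p.
Pump with i = 2: xy^2z = 0^{p²+k}. Since 1 ≤ k ≤ p, p² < p²+k ≤ p²+p < (p+1)², so p²+k lies strictly between consecutive squares and is not a perfect square. So xy^2z ∉ L.
This contradicts the pumping lemma, so L is not regular.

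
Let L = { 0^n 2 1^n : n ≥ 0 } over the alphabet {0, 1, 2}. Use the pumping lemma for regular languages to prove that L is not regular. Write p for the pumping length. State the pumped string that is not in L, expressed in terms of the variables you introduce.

Assume L is regular; let p be its pumping constant.
Take w = 0^p 2 1^p ∈ L with |w| = 2p+1 ≥ p.
Write w = xyz as guaranteed by the lemma, with |xy| ≤ p and |y| ≥ 1.
Since the first p symbols of w are all 0's and |xy| ≤ p, y lies entirely in the leading 0-block: y = 0^k for some k with 1 ≤ k ≤ p.
Pump with i = 2: xy^2z = 0^{p+k} 2 1^p, which would require p+k = p. But k ≥ 1, so xy^2z ∉ L.
This contradicts the pumping lemma, so L is not regular.

0^{p+k} 2 1^p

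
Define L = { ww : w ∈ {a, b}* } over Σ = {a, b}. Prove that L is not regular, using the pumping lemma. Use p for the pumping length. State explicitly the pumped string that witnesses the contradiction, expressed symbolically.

a^{p+k} b^p a^p b^p

Suppose for contradiction that L is regular, and let p be the pumping length.
Take w = a^p b^p a^p b^p = uu where u = a^pb^p; then w ∈ L and |w| = 4p ≥ p.
Write w = xyz as guaranteed by the lemma, with |xy| ≤ p and |y| ≥ 1.
The first p characters of w are a's, so xy (and hence y) consists only of a's. Write y = a^k, 1 ≤ k ≤ p.
Pump with i = 2: xy^2z = a^{p+k} b^p a^p b^p, of length 4p+k. Suppose this equals vv. The string starts with a and ends with b, so v does too; thus the boundary between the two copies of v is a b→a transition. There is exactly one such transition, at position 2p+k, so |v| = 2p+k and |vv| = 4p+2k ≠ 4p+k since k ≥ 1. So xy^2z ∉ L.
This is a contradiction; hence L is not regular.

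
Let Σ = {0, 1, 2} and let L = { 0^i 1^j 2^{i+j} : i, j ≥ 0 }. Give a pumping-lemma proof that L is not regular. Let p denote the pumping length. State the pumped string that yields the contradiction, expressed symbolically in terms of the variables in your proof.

Assume L is regular; let p be its pumping constant.
Take w = 0^p 1^p 2^{2p} ∈ L (with i=j=p, i+j=2p), |w| = 4p ≥ p.
By the pumping lemma, w = xyz with |xy| ≤ p and y is nonempty.
The first p characters of w are 0's, so xy (and hence y) consists only of 0's. Write y = 0^k, 1 ≤ k ≤ p.
Consider xy^2z = 0^{p+k} 1^p 2^{2p}. Now the 0- and 1-counts sum to 2p+k, but the 2-count is 2p ≠ 2p+k. So xy^2z ∉ L.
This is a contradiction; hence L is not regular.

0^{p+k} 1^p 2^{2p}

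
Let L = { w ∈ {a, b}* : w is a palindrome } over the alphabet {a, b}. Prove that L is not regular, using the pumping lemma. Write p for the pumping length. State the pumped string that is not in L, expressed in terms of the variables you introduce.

Assume L is regular; let p be its pumping constant.
Take w = a^p b a^p, a palindrome of length 2p+1 ≥ p.
By the pumping lemma, w = xyz with |xy| ≤ p and |y| ≥ 1.
Since the first p symbols of w are all a's and |xy| ≤ p, y lies entirely in the leading a-block: y = a^k for some k with 1 ≤ k ≤ p.
Pump with i = 2: xy^2z = a^{p+k} b a^p. Its reverse is a^p b a^{p+k}, which differs from xy^2z since k ≥ 1. So xy^2z is not a palindrome and xy^2z ∉ L.
This contradicts the pumping lemma, so L is not regular.

a^{p+k} b a^p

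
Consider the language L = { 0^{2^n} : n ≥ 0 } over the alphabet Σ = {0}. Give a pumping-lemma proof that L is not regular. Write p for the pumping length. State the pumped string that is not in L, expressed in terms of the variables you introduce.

Toward a contradiction, assume L is regular with pumping length p.
Take w = 0^{2^p} ∈ L with |w| = 2^p ≥ p.
Write w = xyz as guaranteed by the lemma, with |xy| ≤ p and y is nonempty.
Then y = 0^k for some k with 1 ≤ k ≤ p.
Pump with i = 2: xy^2z = 0^{2^p+k}. Since 1 ≤ k ≤ p < 2^p, we have 2^p < 2^p+k < 2^{p+1}, so 2^p+k is not a power of 2. So xy^2z ∉ L.
Contradiction. Therefore L is not regular.

0^{2^p+k}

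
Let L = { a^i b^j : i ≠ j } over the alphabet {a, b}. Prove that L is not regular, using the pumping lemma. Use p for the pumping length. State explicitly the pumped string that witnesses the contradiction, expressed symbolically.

Assume L is regular. Let p be the pumping length given by the pumping lemma.
Choose w = a^p b^{p+p!}. Since p ≠ p+p!, w ∈ L; and |w| ≥ p.
Write w = xyz as guaranteed by the lemma, with |xy| ≤ p and |y| ≥ 1.
The first p characters of w are a's, so xy (and hence y) consists only of a's. Write y = a^k, 1 ≤ k ≤ p.
Since 1 ≤ k ≤ p, k divides p!; set t = 1 + p!/k. Then xy^t z has p + (p!/k)·k = p + p! copies of a. Now the a-count equals the b-count, so i ≠ j fails. So xy^t z = a^{p+p!} b^{p+p!} ∉ L.
Contradiction. Therefore L is not regular.

a^{p+p!} b^{p+p!}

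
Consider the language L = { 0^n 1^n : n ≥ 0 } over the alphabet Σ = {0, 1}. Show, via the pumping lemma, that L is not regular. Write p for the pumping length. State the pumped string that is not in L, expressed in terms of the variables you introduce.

0^{p+k} 1^p

Toward a contradiction, assume L is regular with pumping length p.
Let w = 0^p 1^p ∈ L; note |w| = 2p ≥ p.
By the pumping lemma, w = xyz with |xy| ≤ p and y is nonempty.
The first p characters of w are 0's, so xy (and hence y) consists only of 0's. Write y = 0^k, 1 ≤ k ≤ p.
Pump with i = 2: xy^2z = 0^{p+k} 1^p. For this to lie in L we would need p = p+k, which forces k = 0. But k ≥ 1, so xy^2z ∉ L.
This contradicts the pumping lemma, so L is not regular.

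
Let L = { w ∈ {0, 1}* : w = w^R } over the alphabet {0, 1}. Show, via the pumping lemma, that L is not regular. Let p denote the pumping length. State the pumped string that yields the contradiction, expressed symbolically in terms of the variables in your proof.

Toward a contradiction, assume L is regular with pumping length p.
Take w = 0^p 1 0^p, a palindrome of length 2p+1 ≥ p.
Write w = xyz as guaranteed by the lemma, with |xy| ≤ p and |y| > 0.
Because |xy| ≤ p and w begins with p copies of 0, we have y = 0^k with 1 ≤ k ≤ p.
Pump with i = 2: xy^2z = 0^{p+k} 1 0^p. Its reverse is 0^p 1 0^{p+k}, which differs from xy^2z since k ≥ 1. So xy^2z is not a palindrome and xy^2z ∉ L.
Contradiction. Therefore L is not regular.

0^{p+k} 1 0^p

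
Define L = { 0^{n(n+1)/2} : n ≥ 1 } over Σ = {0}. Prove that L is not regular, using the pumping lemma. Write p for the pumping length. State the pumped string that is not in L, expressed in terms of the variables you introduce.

Toward a contradiction, assume L is regular with pumping length p.
Take w = 0^{p(p+1)/2} ∈ L with |w| = p(p+1)/2 ≥ p.
By the pumping lemma, w = xyz with |xy| ≤ p and |y| > 0.
Then y = 0^k for some k with 1 ≤ k ≤ p.
Pump with i = 2: xy^2z = 0^{p(p+1)/2+k}. Since 1 ≤ k ≤ p, p(p+1)/2 < p(p+1)/2+k ≤ p(p+1)/2+p < (p+1)(p+2)/2, so p(p+1)/2+k is strictly between consecutive triangular numbers. So xy^2z ∉ L.
This is a contradiction; hence L is not regular.

0^{p(p+1)/2+k}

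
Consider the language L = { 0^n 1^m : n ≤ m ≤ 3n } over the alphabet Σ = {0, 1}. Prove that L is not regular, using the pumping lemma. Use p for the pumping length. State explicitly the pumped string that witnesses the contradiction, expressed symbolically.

Toward a contradiction, assume L is regular with pumping length p.
Take w = 0^p 1^p ∈ L (since p ≤ p ≤ 3p), with |w| = 2p ≥ p.
Write w = xyz as guaranteed by the lemma, with |xy| ≤ p and |y| ≥ 1.
Since the first p symbols of w are all 0's and |xy| ≤ p, y lies entirely in the leading 0-block: y = 0^k for some k with 1 ≤ k ≤ p.
Pump with i = 2: xy^2z = 0^{p+k} 1^p. Now n = p+k > p = m, so the condition n ≤ m fails. Thus xy^2z ∉ L.
This is a contradiction; hence L is not regular.

0^{p+k} 1^p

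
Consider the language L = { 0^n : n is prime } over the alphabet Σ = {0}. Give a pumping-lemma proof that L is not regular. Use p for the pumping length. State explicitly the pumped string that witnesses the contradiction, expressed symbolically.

Toward a contradiction, assume L is regular with pumping length p.
Let q be a prime with q ≥ p+2 (infinitely many primes exist), and take w = 0^q ∈ L with |w| = q ≥ p.
By the pumping lemma, w = xyz with |xy| ≤ p and |y| > 0.
Then y = 0^k for some k with 1 ≤ k ≤ p.
Since 1 ≤ k ≤ p, |xz| = q-k. Pump with i = q+1: |xy^{q+1}z| = (q-k)+(q+1)k = q+qk = q(1+k), which is composite (both factors ≥ 2). So xy^{q+1}z = 0^{q(1+k)} ∉ L.
This contradicts the pumping lemma, so L is not regular.

0^{q(1+k)}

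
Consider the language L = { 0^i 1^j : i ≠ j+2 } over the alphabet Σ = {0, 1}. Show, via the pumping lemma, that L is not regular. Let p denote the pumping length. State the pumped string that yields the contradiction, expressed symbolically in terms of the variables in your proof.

0^{p+p!} 1^{p+p!-2}

Assume L is regular; let p be its pumping constant.
Choose w = 0^p 1^{p+p!-2}. Since p ≠ (p+p!-2)+2 = p+p!, w ∈ L; and |w| ≥ p.
The pumping lemma gives a decomposition w = xyz where |xy| ≤ p and y is nonempty.
The first p characters of w are 0's, so xy (and hence y) consists only of 0's. Write y = 0^k, 1 ≤ k ≤ p.
Since 1 ≤ k ≤ p, k divides p!; set t = 1 + p!/k. Then xy^t z has p + (p!/k)·k = p + p! copies of 0. Now the 0-count is p+p! and (1-count)+2 = (p+p!-2)+2 = p+p!, so i ≠ j+2 fails. So xy^t z = 0^{p+p!} 1^{p+p!-2} ∉ L.
Contradiction. Therefore L is not regular.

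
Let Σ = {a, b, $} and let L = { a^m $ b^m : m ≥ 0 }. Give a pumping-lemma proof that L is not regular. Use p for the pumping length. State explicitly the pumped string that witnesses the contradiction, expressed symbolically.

a^{p+k} $ b^p

Toward a contradiction, assume L is regular with pumping length p.
Take w = a^p $ b^p ∈ L with |w| = 2p+1 ≥ p.
Write w = xyz as guaranteed by the lemma, with |xy| ≤ p and |y| > 0.
Because |xy| ≤ p and w begins with p copies of a, we have y = a^k with 1 ≤ k ≤ p.
Pump with i = 2: xy^2z = a^{p+k} $ b^p, which would require p+k = p. But k ≥ 1, so xy^2z ∉ L.
Contradiction. Therefore L is not regular.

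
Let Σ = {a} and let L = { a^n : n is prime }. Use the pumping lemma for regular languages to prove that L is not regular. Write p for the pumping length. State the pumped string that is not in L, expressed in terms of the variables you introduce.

Suppose for contradiction that L is regular, and let p be the pumping length.
Let q be a prime with q ≥ p+2 (infinitely many primes exist), and take w = a^q ∈ L with |w| = q ≥ p.
The pumping lemma gives a decomposition w = xyz where |xy| ≤ p and y is nonempty.
Then y = a^k for some k with 1 ≤ k ≤ p.
Since 1 ≤ k ≤ p, |xz| = q-k. Pump with i = q+1: |xy^{q+1}z| = (q-k)+(q+1)k = q+qk = q(1+k), which is composite (both factors ≥ 2). So xy^{q+1}z = a^{q(1+k)} ∉ L.
This is a contradiction; hence L is not regular.

a^{q(1+k)}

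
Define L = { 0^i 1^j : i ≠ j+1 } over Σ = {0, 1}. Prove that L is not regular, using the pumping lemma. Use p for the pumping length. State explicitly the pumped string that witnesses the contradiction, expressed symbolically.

Suppose for contradiction that L is regular, and let p be the pumping length.
Choose w = 0^p 1^{p+p!-1}. Since p ≠ (p+p!-1)+1 = p+p!, w ∈ L; and |w| ≥ p.
Write w = xyz as guaranteed by the lemma, with |xy| ≤ p and y is nonempty.
The first p characters of w are 0's, so xy (and hence y) consists only of 0's. Write y = 0^k, 1 ≤ k ≤ p.
Since 1 ≤ k ≤ p, k divides p!; set t = 1 + p!/k. Then xy^t z has p + (p!/k)·k = p + p! copies of 0. Now the 0-count is p+p! and (1-count)+1 = (p+p!-1)+1 = p+p!, so i ≠ j+1 fails. So xy^t z = 0^{p+p!} 1^{p+p!-1} ∉ L.
Contradiction. Therefore L is not regular.

0^{p+p!} 1^{p+p!-1}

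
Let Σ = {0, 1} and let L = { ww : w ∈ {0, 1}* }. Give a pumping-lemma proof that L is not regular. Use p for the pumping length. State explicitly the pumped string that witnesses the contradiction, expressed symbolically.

Suppose for contradiction that L is regular, and let p be the pumping length.
Take w = 0^p 1^p 0^p 1^p = uu where u = 0^p1^p; then w ∈ L and |w| = 4p ≥ p.
The pumping lemma gives a decomposition w = xyz where |xy| ≤ p and y is nonempty.
Since the first p symbols of w are all 0's and |xy| ≤ p, y lies entirely in the leading 0-block: y = 0^k for some k with 1 ≤ k ≤ p.
Pump with i = 2: xy^2z = 0^{p+k} 1^p 0^p 1^p, of length 4p+k. Suppose this equals vv. The string starts with 0 and ends with 1, so v does too; thus the boundary between the two copies of v is a 1→0 transition. There is exactly one such transition, at position 2p+k, so |v| = 2p+k and |vv| = 4p+2k ≠ 4p+k since k ≥ 1. So xy^2z ∉ L.
This contradicts the pumping lemma, so L is not regular.

0^{p+k} 1^p 0^p 1^p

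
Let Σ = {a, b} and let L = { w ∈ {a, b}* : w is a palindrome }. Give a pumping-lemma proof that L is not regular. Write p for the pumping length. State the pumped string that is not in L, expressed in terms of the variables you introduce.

Suppose for contradiction that L is regular, and let p be the pumping length.
Take w = a^p b a^p, a palindrome of length 2p+1 ≥ p.
The pumping lemma gives a decomposition w = xyz where |xy| ≤ p and |y| ≥ 1.
Since the first p symbols of w are all a's and |xy| ≤ p, y lies entirely in the leading a-block: y = a^k for some k with 1 ≤ k ≤ p.
Pump with i = 2: xy^2z = a^{p+k} b a^p. Its reverse is a^p b a^{p+k}, which differs from xy^2z since k ≥ 1. So xy^2z is not a palindrome and xy^2z ∉ L.
Contradiction. Therefore L is not regular.

a^{p+k} b a^p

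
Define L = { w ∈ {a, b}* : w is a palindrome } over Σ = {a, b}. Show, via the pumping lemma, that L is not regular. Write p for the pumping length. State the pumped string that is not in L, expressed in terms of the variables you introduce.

a^{p+k} b a^p

Assume L is regular; let p be its pumping constant.
Take w = a^p b a^p, a palindrome of length 2p+1 ≥ p.
Write w = xyz as guaranteed by the lemma, with |xy| ≤ p and y is nonempty.
Because |xy| ≤ p and w begins with p copies of a, we have y = a^k with 1 ≤ k ≤ p.
Pump with i = 2: xy^2z = a^{p+k} b a^p. Its reverse is a^p b a^{p+k}, which differs from xy^2z since k ≥ 1. So xy^2z is not a palindrome and xy^2z ∉ L.
This is a contradiction; hence L is not regular.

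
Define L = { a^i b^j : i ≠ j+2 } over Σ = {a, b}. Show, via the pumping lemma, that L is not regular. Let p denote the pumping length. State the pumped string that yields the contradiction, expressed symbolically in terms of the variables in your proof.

a^{p+p!} b^{p+p!-2}

Suppose for contradiction that L is regular, and let p be the pumping length.
Choose w = a^p b^{p+p!-2}. Since p ≠ (p+p!-2)+2 = p+p!, w ∈ L; and |w| ≥ p.
The pumping lemma gives a decomposition w = xyz where |xy| ≤ p and |y| ≥ 1.
Because |xy| ≤ p and w begins with p copies of a, we have y = a^k with 1 ≤ k ≤ p.
Since 1 ≤ k ≤ p, k divides p!; set t = 1 + p!/k. Then xy^t z has p + (p!/k)·k = p + p! copies of a. Now the a-count is p+p! and (b-count)+2 = (p+p!-2)+2 = p+p!, so i ≠ j+2 fails. So xy^t z = a^{p+p!} b^{p+p!-2} ∉ L.
This contradicts the pumping lemma, so L is not regular.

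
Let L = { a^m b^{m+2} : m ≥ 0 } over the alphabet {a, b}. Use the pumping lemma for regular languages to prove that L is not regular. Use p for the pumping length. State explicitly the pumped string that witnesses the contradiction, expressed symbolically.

Toward a contradiction, assume L is regular with pumping length p.
Let w = a^p b^{p+2} ∈ L; note |w| = 2p+2 ≥ p.
The pumping lemma gives a decomposition w = xyz where |xy| ≤ p and y is nonempty.
The first p characters of w are a's, so xy (and hence y) consists only of a's. Write y = a^k, 1 ≤ k ≤ p.
Pump with i = 2: xy^2z = a^{p+k} b^{p+2}. For this to lie in L we would need p+2 = (p+k)+2, which forces k = 0. But k ≥ 1, so xy^2z ∉ L.
This is a contradiction; hence L is not regular.

a^{p+k} b^{p+2}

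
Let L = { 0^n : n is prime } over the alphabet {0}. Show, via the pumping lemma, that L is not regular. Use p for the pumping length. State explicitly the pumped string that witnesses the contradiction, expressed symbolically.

0^{q(1+k)}

Assume L is regular. Let p be the pumping length given by the pumping lemma.
Let q be a prime with q ≥ p+2 (infinitely many primes exist), and take w = 0^q ∈ L with |w| = q ≥ p.
The pumping lemma gives a decomposition w = xyz where |xy| ≤ p and |y| > 0.
Then y = 0^k for some k with 1 ≤ k ≤ p.
Since 1 ≤ k ≤ p, |xz| = q-k. Pump with i = q+1: |xy^{q+1}z| = (q-k)+(q+1)k = q+qk = q(1+k), which is composite (both factors ≥ 2). So xy^{q+1}z = 0^{q(1+k)} ∉ L.
This is a contradiction; hence L is not regular.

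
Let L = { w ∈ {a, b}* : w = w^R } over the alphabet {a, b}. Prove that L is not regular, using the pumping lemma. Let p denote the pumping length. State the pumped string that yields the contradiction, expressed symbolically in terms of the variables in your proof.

a^{p+k} b a^p

Assume L is regular; let p be its pumping constant.
Take w = a^p b a^p, a palindrome of length 2p+1 ≥ p.
Write w = xyz as guaranteed by the lemma, with |xy| ≤ p and |y| ≥ 1.
Since the first p symbols of w are all a's and |xy| ≤ p, y lies entirely in the leading a-block: y = a^k for some k with 1 ≤ k ≤ p.
Pump with i = 2: xy^2z = a^{p+k} b a^p. Its reverse is a^p b a^{p+k}, which differs from xy^2z since k ≥ 1. So xy^2z is not a palindrome and xy^2z ∉ L.
This contradicts the pumping lemma, so L is not regular.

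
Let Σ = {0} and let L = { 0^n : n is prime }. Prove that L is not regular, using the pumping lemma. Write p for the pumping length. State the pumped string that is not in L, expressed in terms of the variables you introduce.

0^{q(1+k)}

Toward a contradiction, assume L is regular with pumping length p.
Let q be a prime with q ≥ p+2 (infinitely many primes exist), and take w = 0^q ∈ L with |w| = q ≥ p.
The pumping lemma gives a decomposition w = xyz where |xy| ≤ p and |y| ≥ 1.
Then y = 0^k for some k with 1 ≤ k ≤ p.
Since 1 ≤ k ≤ p, |xz| = q-k. Pump with i = q+1: |xy^{q+1}z| = (q-k)+(q+1)k = q+qk = q(1+k), which is composite (both factors ≥ 2). So xy^{q+1}z = 0^{q(1+k)} ∉ L.
Contradiction. Therefore L is not regular.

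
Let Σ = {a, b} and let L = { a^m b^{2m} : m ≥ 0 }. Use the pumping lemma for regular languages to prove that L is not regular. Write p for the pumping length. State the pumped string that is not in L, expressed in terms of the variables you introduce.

a^{p+k} b^{2p}

Suppose for contradiction that L is regular, and let p be the pumping length.
Let w = a^p b^{2p} ∈ L; note |w| = 3p ≥ p.
The pumping lemma gives a decomposition w = xyz where |xy| ≤ p and y is nonempty.
The first p characters of w are a's, so xy (and hence y) consists only of a's. Write y = a^k, 1 ≤ k ≤ p.
Pump with i = 2: xy^2z = a^{p+k} b^{2p}. For this to lie in L we would need 2p = 2(p+k), which forces k = 0. But k ≥ 1, so xy^2z ∉ L.
Contradiction. Therefore L is not regular.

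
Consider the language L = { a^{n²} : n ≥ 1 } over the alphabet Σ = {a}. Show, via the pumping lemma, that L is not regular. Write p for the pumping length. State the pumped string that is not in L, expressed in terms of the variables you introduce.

a^{p²+k}

Assume L is regular. Let p be the pumping length given by the pumping lemma.
Take w = a^{p²} ∈ L with |w| = p² ≥ p.
The pumping lemma gives a decomposition w = xyz where |xy| ≤ p and |y| ≥ 1.
Then y = a^k for some k with 1 ≤ k ≤ p.
Pump with i = 2: xy^2z = a^{p²+k}. Since 1 ≤ k ≤ p, p² < p²+k ≤ p²+p < (p+1)², so p²+k lies strictly between consecutive squares and is not a perfect square. So xy^2z ∉ L.
This is a contradiction; hence L is not regular.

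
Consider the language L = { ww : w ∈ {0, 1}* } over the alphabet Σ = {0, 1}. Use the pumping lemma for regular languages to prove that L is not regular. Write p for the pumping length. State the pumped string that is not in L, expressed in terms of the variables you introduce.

0^{p+k} 1^p 0^p 1^p

Toward a contradiction, assume L is regular with pumping length p.
Take w = 0^p 1^p 0^p 1^p = uu where u = 0^p1^p; then w ∈ L and |w| = 4p ≥ p.
The pumping lemma gives a decomposition w = xyz where |xy| ≤ p and |y| > 0.
Because |xy| ≤ p and w begins with p copies of 0, we have y = 0^k with 1 ≤ k ≤ p.
Pump with i = 2: xy^2z = 0^{p+k} 1^p 0^p 1^p, of length 4p+k. Suppose this equals vv. The string starts with 0 and ends with 1, so v does too; thus the boundary between the two copies of v is a 1→0 transition. There is exactly one such transition, at position 2p+k, so |v| = 2p+k and |vv| = 4p+2k ≠ 4p+k since k ≥ 1. So xy^2z ∉ L.
This is a contradiction; hence L is not regular.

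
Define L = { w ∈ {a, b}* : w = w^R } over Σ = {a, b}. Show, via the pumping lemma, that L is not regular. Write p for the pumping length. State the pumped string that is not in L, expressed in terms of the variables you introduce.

a^{p+k} b a^p

Toward a contradiction, assume L is regular with pumping length p.
Take w = a^p b a^p, a palindrome of length 2p+1 ≥ p.
The pumping lemma gives a decomposition w = xyz where |xy| ≤ p and y is nonempty.
Because |xy| ≤ p and w begins with p copies of a, we have y = a^k with 1 ≤ k ≤ p.
Pump with i = 2: xy^2z = a^{p+k} b a^p. Its reverse is a^p b a^{p+k}, which differs from xy^2z since k ≥ 1. So xy^2z is not a palindrome and xy^2z ∉ L.
Contradiction. Therefore L is not regular.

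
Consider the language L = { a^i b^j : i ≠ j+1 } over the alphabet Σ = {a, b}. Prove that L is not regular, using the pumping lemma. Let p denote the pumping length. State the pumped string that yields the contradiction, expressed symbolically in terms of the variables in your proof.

a^{p+p!} b^{p+p!-1}

Suppose for contradiction that L is regular, and let p be the pumping length.
Choose w = a^p b^{p+p!-1}. Since p ≠ (p+p!-1)+1 = p+p!, w ∈ L; and |w| ≥ p.
The pumping lemma gives a decomposition w = xyz where |xy| ≤ p and y is nonempty.
The first p characters of w are a's, so xy (and hence y) consists only of a's. Write y = a^k, 1 ≤ k ≤ p.
Since 1 ≤ k ≤ p, k divides p!; set t = 1 + p!/k. Then xy^t z has p + (p!/k)·k = p + p! copies of a. Now the a-count is p+p! and (b-count)+1 = (p+p!-1)+1 = p+p!, so i ≠ j+1 fails. So xy^t z = a^{p+p!} b^{p+p!-1} ∉ L.
Contradiction. Therefore L is not regular.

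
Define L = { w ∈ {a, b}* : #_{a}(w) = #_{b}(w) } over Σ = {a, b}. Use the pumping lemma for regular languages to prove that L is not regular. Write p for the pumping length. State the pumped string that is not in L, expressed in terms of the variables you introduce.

a^{p+k} b^p

Assume L is regular; let p be its pumping constant.
Choose w = a^p b^p ∈ L with |w| = 2p ≥ p.
Write w = xyz as guaranteed by the lemma, with |xy| ≤ p and y is nonempty.
The first p characters of w are a's, so xy (and hence y) consists only of a's. Write y = a^k, 1 ≤ k ≤ p.
Pump with i = 2: xy^2z = a^{p+k} b^p has p+k occurrences of a but only p of b. Since k ≥ 1 the counts differ, so xy^2z ∉ L.
This contradicts the pumping lemma, so L is not regular.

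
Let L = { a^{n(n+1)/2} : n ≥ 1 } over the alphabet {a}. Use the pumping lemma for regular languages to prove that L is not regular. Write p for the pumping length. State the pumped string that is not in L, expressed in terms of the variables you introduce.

Toward a contradiction, assume L is regular with pumping length p.
Take w = a^{p(p+1)/2} ∈ L with |w| = p(p+1)/2 ≥ p.
Write w = xyz as guaranteed by the lemma, with |xy| ≤ p and |y| > 0.
Then y = a^k for some k with 1 ≤ k ≤ p.
Pump with i = 2: xy^2z = a^{p(p+1)/2+k}. Since 1 ≤ k ≤ p, p(p+1)/2 < p(p+1)/2+k ≤ p(p+1)/2+p < (p+1)(p+2)/2, so p(p+1)/2+k is strictly between consecutive triangular numbers. So xy^2z ∉ L.
This is a contradiction; hence L is not regular.

a^{p(p+1)/2+k}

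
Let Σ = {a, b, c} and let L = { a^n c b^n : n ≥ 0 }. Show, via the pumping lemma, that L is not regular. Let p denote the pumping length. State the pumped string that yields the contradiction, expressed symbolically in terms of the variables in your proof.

Assume L is regular. Let p be the pumping length given by the pumping lemma.
Take w = a^p c b^p ∈ L with |w| = 2p+1 ≥ p.
By the pumping lemma, w = xyz with |xy| ≤ p and |y| ≥ 1.
The first p characters of w are a's, so xy (and hence y) consists only of a's. Write y = a^k, 1 ≤ k ≤ p.
Pump with i = 2: xy^2z = a^{p+k} c b^p, which would require p+k = p. But k ≥ 1, so xy^2z ∉ L.
Contradiction. Therefore L is not regular.

a^{p+k} c b^p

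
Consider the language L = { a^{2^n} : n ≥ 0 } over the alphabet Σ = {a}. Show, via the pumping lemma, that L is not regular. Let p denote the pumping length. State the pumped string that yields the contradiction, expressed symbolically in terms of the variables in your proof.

Toward a contradiction, assume L is regular with pumping length p.
Take w = a^{2^p} ∈ L with |w| = 2^p ≥ p.
The pumping lemma gives a decomposition w = xyz where |xy| ≤ p and |y| > 0.
Then y = a^k for some k with 1 ≤ k ≤ p.
Pump with i = 2: xy^2z = a^{2^p+k}. Since 1 ≤ k ≤ p < 2^p, we have 2^p < 2^p+k < 2^{p+1}, so 2^p+k is not a power of 2. So xy^2z ∉ L.
This contradicts the pumping lemma, so L is not regular.

a^{2^p+k}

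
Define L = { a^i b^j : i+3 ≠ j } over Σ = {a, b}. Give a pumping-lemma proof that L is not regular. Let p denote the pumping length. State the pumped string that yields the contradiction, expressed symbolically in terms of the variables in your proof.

Suppose for contradiction that L is regular, and let p be the pumping length.
Choose w = a^p b^{p+p!+3}. Since p ≠ (p+p!+3)-3 = p+p!, w ∈ L; and |w| ≥ p.
By the pumping lemma, w = xyz with |xy| ≤ p and |y| ≥ 1.
Because |xy| ≤ p and w begins with p copies of a, we have y = a^k with 1 ≤ k ≤ p.
Since 1 ≤ k ≤ p, k divides p!; set t = 1 + p!/k. Then xy^t z has p + (p!/k)·k = p + p! copies of a. Now the a-count is p+p! and (b-count)-3 = (p+p!+3)-3 = p+p!, so i+3 ≠ j fails. So xy^t z = a^{p+p!} b^{p+p!+3} ∉ L.
This is a contradiction; hence L is not regular.

a^{p+p!} b^{p+p!+3}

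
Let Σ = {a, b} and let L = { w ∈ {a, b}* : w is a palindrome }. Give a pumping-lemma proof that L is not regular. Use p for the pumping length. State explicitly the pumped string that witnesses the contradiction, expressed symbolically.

Assume L is regular; let p be its pumping constant.
Take w = a^p b a^p, a palindrome of length 2p+1 ≥ p.
Write w = xyz as guaranteed by the lemma, with |xy| ≤ p and |y| > 0.
The first p characters of w are a's, so xy (and hence y) consists only of a's. Write y = a^k, 1 ≤ k ≤ p.
Pump with i = 2: xy^2z = a^{p+k} b a^p. Its reverse is a^p b a^{p+k}, which differs from xy^2z since k ≥ 1. So xy^2z is not a palindrome and xy^2z ∉ L.
This is a contradiction; hence L is not regular.

a^{p+k} b a^p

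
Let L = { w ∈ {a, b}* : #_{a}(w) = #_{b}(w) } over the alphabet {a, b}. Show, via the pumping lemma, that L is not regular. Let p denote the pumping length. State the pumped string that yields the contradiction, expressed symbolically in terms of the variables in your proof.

a^{p+k} b^p

Suppose for contradiction that L is regular, and let p be the pumping length.
Choose w = a^p b^p ∈ L with |w| = 2p ≥ p.
The pumping lemma gives a decomposition w = xyz where |xy| ≤ p and |y| > 0.
Since the first p symbols of w are all a's and |xy| ≤ p, y lies entirely in the leading a-block: y = a^k for some k with 1 ≤ k ≤ p.
Pump with i = 2: xy^2z = a^{p+k} b^p has p+k occurrences of a but only p of b. Since k ≥ 1 the counts differ, so xy^2z ∉ L.
Contradiction. Therefore L is not regular.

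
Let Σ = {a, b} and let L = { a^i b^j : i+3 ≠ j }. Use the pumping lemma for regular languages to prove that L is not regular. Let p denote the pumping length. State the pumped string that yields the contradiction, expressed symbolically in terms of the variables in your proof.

a^{p+p!} b^{p+p!+3}

Suppose for contradiction that L is regular, and let p be the pumping length.
Choose w = a^p b^{p+p!+3}. Since p ≠ (p+p!+3)-3 = p+p!, w ∈ L; and |w| ≥ p.
Write w = xyz as guaranteed by the lemma, with |xy| ≤ p and y is nonempty.
The first p characters of w are a's, so xy (and hence y) consists only of a's. Write y = a^k, 1 ≤ k ≤ p.
Since 1 ≤ k ≤ p, k divides p!; set t = 1 + p!/k. Then xy^t z has p + (p!/k)·k = p + p! copies of a. Now the a-count is p+p! and (b-count)-3 = (p+p!+3)-3 = p+p!, so i+3 ≠ j fails. So xy^t z = a^{p+p!} b^{p+p!+3} ∉ L.
This is a contradiction; hence L is not regular.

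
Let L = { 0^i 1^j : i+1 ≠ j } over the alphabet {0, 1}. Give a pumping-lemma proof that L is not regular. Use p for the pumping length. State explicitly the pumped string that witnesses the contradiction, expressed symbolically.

0^{p+p!} 1^{p+p!+1}

Suppose for contradiction that L is regular, and let p be the pumping length.
Choose w = 0^p 1^{p+p!+1}. Since p ≠ (p+p!+1)-1 = p+p!, w ∈ L; and |w| ≥ p.
By the pumping lemma, w = xyz with |xy| ≤ p and |y| > 0.
Since the first p symbols of w are all 0's and |xy| ≤ p, y lies entirely in the leading 0-block: y = 0^k for some k with 1 ≤ k ≤ p.
Since 1 ≤ k ≤ p, k divides p!; set t = 1 + p!/k. Then xy^t z has p + (p!/k)·k = p + p! copies of 0. Now the 0-count is p+p! and (1-count)-1 = (p+p!+1)-1 = p+p!, so i+1 ≠ j fails. So xy^t z = 0^{p+p!} 1^{p+p!+1} ∉ L.
This is a contradiction; hence L is not regular.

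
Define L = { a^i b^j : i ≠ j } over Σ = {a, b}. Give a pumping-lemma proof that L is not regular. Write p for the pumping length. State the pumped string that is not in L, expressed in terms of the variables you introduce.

a^{p+p!} b^{p+p!}

Suppose for contradiction that L is regular, and let p be the pumping length.
Choose w = a^p b^{p+p!}. Since p ≠ p+p!, w ∈ L; and |w| ≥ p.
By the pumping lemma, w = xyz with |xy| ≤ p and |y| > 0.
Because |xy| ≤ p and w begins with p copies of a, we have y = a^k with 1 ≤ k ≤ p.
Since 1 ≤ k ≤ p, k divides p!; set t = 1 + p!/k. Then xy^t z has p + (p!/k)·k = p + p! copies of a. Now the a-count equals the b-count, so i ≠ j fails. So xy^t z = a^{p+p!} b^{p+p!} ∉ L.
Contradiction. Therefore L is not regular.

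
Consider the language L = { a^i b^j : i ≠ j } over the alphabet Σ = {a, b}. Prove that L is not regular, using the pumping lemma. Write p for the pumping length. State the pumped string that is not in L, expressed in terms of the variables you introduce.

a^{p+p!} b^{p+p!}

Assume L is regular; let p be its pumping constant.
Choose w = a^p b^{p+p!}. Since p ≠ p+p!, w ∈ L; and |w| ≥ p.
The pumping lemma gives a decomposition w = xyz where |xy| ≤ p and |y| > 0.
Because |xy| ≤ p and w begins with p copies of a, we have y = a^k with 1 ≤ k ≤ p.
Since 1 ≤ k ≤ p, k divides p!; set t = 1 + p!/k. Then xy^t z has p + (p!/k)·k = p + p! copies of a. Now the a-count equals the b-count, so i ≠ j fails. So xy^t z = a^{p+p!} b^{p+p!} ∉ L.
This is a contradiction; hence L is not regular.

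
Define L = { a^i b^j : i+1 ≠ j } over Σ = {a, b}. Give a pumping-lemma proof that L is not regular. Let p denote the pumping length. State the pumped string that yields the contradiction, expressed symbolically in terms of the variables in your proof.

Assume L is regular; let p be its pumping constant.
Choose w = a^p b^{p+p!+1}. Since p ≠ (p+p!+1)-1 = p+p!, w ∈ L; and |w| ≥ p.
By the pumping lemma, w = xyz with |xy| ≤ p and y is nonempty.
Because |xy| ≤ p and w begins with p copies of a, we have y = a^k with 1 ≤ k ≤ p.
Since 1 ≤ k ≤ p, k divides p!; set t = 1 + p!/k. Then xy^t z has p + (p!/k)·k = p + p! copies of a. Now the a-count is p+p! and (b-count)-1 = (p+p!+1)-1 = p+p!, so i+1 ≠ j fails. So xy^t z = a^{p+p!} b^{p+p!+1} ∉ L.
This contradicts the pumping lemma, so L is not regular.

a^{p+p!} b^{p+p!+1}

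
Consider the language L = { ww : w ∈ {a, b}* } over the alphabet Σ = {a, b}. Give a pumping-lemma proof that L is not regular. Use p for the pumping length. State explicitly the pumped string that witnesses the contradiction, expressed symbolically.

a^{p+k} b^p a^p b^p

Assume L is regular; let p be its pumping constant.
Take w = a^p b^p a^p b^p = uu where u = a^pb^p; then w ∈ L and |w| = 4p ≥ p.
Write w = xyz as guaranteed by the lemma, with |xy| ≤ p and y is nonempty.
The first p characters of w are a's, so xy (and hence y) consists only of a's. Write y = a^k, 1 ≤ k ≤ p.
Pump with i = 2: xy^2z = a^{p+k} b^p a^p b^p, of length 4p+k. Suppose this equals vv. The string starts with a and ends with b, so v does too; thus the boundary between the two copies of v is a b→a transition. There is exactly one such transition, at position 2p+k, so |v| = 2p+k and |vv| = 4p+2k ≠ 4p+k since k ≥ 1. So xy^2z ∉ L.
This contradicts the pumping lemma, so L is not regular.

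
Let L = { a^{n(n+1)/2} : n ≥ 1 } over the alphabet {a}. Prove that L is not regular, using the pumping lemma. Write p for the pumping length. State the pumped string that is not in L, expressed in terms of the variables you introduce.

a^{p(p+1)/2+k}

Toward a contradiction, assume L is regular with pumping length p.
Take w = a^{p(p+1)/2} ∈ L with |w| = p(p+1)/2 ≥ p.
By the pumping lemma, w = xyz with |xy| ≤ p and |y| ≥ 1.
Then y = a^k for some k with 1 ≤ k ≤ p.
Pump with i = 2: xy^2z = a^{p(p+1)/2+k}. Since 1 ≤ k ≤ p, p(p+1)/2 < p(p+1)/2+k ≤ p(p+1)/2+p < (p+1)(p+2)/2, so p(p+1)/2+k is strictly between consecutive triangular numbers. So xy^2z ∉ L.
This contradicts the pumping lemma, so L is not regular.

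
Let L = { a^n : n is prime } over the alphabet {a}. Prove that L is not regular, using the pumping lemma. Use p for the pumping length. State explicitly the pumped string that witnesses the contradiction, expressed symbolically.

a^{q(1+k)}

Assume L is regular; let p be its pumping constant.
Let q be a prime with q ≥ p+2 (infinitely many primes exist), and take w = a^q ∈ L with |w| = q ≥ p.
The pumping lemma gives a decomposition w = xyz where |xy| ≤ p and |y| > 0.
Then y = a^k for some k with 1 ≤ k ≤ p.
Since 1 ≤ k ≤ p, |xz| = q-k. Pump with i = q+1: |xy^{q+1}z| = (q-k)+(q+1)k = q+qk = q(1+k), which is composite (both factors ≥ 2). So xy^{q+1}z = a^{q(1+k)} ∉ L.
This is a contradiction; hence L is not regular.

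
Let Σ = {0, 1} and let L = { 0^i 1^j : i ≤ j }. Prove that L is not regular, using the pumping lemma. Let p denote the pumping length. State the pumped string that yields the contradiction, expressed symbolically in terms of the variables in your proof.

Suppose for contradiction that L is regular, and let p be the pumping length.
Choose w = 0^p 1^p ∈ L, with |w| = 2p ≥ p.
The pumping lemma gives a decomposition w = xyz where |xy| ≤ p and |y| > 0.
The first p characters of w are 0's, so xy (and hence y) consists only of 0's. Write y = 0^k, 1 ≤ k ≤ p.
Consider xy^2z = 0^{p+k} 1^p. Since k ≥ 1, the 0-count p+k exceeds the 1-count p, so i ≤ j fails; thus xy^2z ∉ L.
Contradiction. Therefore L is not regular.

0^{p+k} 1^p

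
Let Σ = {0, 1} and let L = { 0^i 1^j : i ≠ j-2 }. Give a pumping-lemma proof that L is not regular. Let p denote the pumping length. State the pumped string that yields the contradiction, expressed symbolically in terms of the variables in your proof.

Toward a contradiction, assume L is regular with pumping length p.
Choose w = 0^p 1^{p+p!+2}. Since p ≠ (p+p!+2)-2 = p+p!, w ∈ L; and |w| ≥ p.
By the pumping lemma, w = xyz with |xy| ≤ p and y is nonempty.
Because |xy| ≤ p and w begins with p copies of 0, we have y = 0^k with 1 ≤ k ≤ p.
Since 1 ≤ k ≤ p, k divides p!; set t = 1 + p!/k. Then xy^t z has p + (p!/k)·k = p + p! copies of 0. Now the 0-count is p+p! and (1-count)-2 = (p+p!+2)-2 = p+p!, so i ≠ j-2 fails. So xy^t z = 0^{p+p!} 1^{p+p!+2} ∉ L.
This is a contradiction; hence L is not regular.

0^{p+p!} 1^{p+p!+2}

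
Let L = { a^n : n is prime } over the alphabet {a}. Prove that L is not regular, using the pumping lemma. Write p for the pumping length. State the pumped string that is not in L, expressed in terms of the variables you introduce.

a^{q(1+k)}

Assume L is regular. Let p be the pumping length given by the pumping lemma.
Let q be a prime with q ≥ p+2 (infinitely many primes exist), and take w = a^q ∈ L with |w| = q ≥ p.
Write w = xyz as guaranteed by the lemma, with |xy| ≤ p and |y| ≥ 1.
Then y = a^k for some k with 1 ≤ k ≤ p.
Since 1 ≤ k ≤ p, |xz| = q-k. Pump with i = q+1: |xy^{q+1}z| = (q-k)+(q+1)k = q+qk = q(1+k), which is composite (both factors ≥ 2). So xy^{q+1}z = a^{q(1+k)} ∉ L.
This is a contradiction; hence L is not regular.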